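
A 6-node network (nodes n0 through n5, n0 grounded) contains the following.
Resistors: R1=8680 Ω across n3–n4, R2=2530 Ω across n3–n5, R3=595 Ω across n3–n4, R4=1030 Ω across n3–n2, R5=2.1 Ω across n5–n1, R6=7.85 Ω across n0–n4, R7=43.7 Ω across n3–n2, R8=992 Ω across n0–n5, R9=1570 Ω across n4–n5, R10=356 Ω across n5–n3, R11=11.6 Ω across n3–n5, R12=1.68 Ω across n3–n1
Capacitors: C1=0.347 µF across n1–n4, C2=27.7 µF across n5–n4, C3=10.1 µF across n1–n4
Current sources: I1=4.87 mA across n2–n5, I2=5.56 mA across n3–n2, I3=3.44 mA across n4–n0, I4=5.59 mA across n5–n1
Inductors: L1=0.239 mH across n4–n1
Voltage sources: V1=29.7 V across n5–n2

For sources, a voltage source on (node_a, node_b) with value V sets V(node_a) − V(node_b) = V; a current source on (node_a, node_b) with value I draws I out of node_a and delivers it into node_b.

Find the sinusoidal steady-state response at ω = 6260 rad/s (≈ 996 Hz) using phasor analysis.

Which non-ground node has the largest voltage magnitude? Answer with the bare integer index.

2

MNA unknowns: 5 node voltages V₁..V_5 plus 1 source current (V1)
R1: Y=0.0001152+0.000j on G[3,4]
C1: Y=0.000+0.002172j on G[1,4]
R2: Y=0.0003953+0.000j on G[3,5]
I1: z[2]−=0.00487, z[5]+=0.00487
I2: z[3]−=0.00556, z[2]+=0.00556
R3: Y=0.001681+0.000j on G[3,4]
R4: Y=0.0009709+0.000j on G[3,2]
I3: z[4]−=0.00344, z[0]+=0.00344
C2: Y=0.000+0.1734j on G[5,4]
R5: Y=0.4762+0.000j on G[5,1]
I4: z[5]−=0.00559, z[1]+=0.00559
R6: Y=0.1274+0.000j on G[0,4]
R7: Y=0.02288+0.000j on G[3,2]
R8: Y=0.001008+0.000j on G[0,5]
C3: Y=0.000+0.06323j on G[1,4]
R9: Y=0.0006369+0.000j on G[4,5]
R10: Y=0.002809+0.000j on G[5,3]
R11: Y=0.08621+0.000j on G[3,5]
R12: Y=0.5952+0.000j on G[3,1]
L1: Y=0.000-0.6684j on G[4,1]
V1: row V5−V2=29.7, i_V1 at 5,2
solve → V1=0.3150-0.1483j, V2=-28.51-0.5198j, V3=-0.5511-0.2072j, V4=-0.03644+0.004114j, V5=1.193-0.5198j
aux → i_V1=-0.6676-0.007458j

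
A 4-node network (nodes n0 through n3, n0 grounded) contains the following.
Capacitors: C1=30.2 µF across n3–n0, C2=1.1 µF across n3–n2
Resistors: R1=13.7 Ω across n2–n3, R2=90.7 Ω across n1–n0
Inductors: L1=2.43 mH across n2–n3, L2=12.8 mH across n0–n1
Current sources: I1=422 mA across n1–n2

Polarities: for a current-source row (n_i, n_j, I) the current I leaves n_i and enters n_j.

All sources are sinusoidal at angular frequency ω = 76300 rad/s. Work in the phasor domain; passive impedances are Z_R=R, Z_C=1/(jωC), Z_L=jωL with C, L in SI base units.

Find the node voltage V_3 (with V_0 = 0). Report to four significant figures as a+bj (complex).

MNA unknowns: 3 node voltages V₁..V_3
C1: Y=0.000+2.304j on G[3,0]
R1: Y=0.07299+0.000j on G[2,3]
R2: Y=0.01103+0.000j on G[1,0]
L1: Y=0.000-0.005393j on G[2,3]
C2: Y=0.000+0.08393j on G[3,2]
L2: Y=0.000-0.001024j on G[0,1]
I1: z[1]−=0.422, z[2]+=0.422
solve → V1=-37.95-3.524j, V2=2.679-3.066j, V3=0.000-0.1831j

0.000-0.1831j V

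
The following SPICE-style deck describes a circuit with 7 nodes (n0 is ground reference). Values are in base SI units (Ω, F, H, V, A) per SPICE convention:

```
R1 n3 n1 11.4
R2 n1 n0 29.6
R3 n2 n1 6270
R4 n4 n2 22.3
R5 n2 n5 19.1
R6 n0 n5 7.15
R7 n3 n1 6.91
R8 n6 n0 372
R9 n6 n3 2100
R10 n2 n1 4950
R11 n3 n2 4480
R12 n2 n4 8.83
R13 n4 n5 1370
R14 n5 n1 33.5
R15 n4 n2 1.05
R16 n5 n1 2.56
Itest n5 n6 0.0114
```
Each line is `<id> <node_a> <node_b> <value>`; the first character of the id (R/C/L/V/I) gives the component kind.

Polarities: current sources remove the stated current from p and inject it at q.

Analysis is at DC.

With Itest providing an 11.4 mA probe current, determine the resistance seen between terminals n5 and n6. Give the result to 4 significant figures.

R_eq = 320.5 Ω

Apply KCL at each of the 6 non-ground nodes and solve the resulting linear system.
Node n1: branches {R1, R2, R3, R7, R10, R14, R16} → V_1 = -0.04919
Node n2: branches {R3, R4, R5, R10, R11, R12, R15} → V_2 = -0.05712
Node n3: branches {R1, R7, R9, R11} → V_3 = -0.04175
Node n4: branches {R4, R12, R13, R15} → V_4 = -0.05712
Node n5: branches {R5, R6, R13, R14, R16, Itest} → V_5 = -0.05724
Node n6: branches {R8, R9, Itest} → V_6 = 3.596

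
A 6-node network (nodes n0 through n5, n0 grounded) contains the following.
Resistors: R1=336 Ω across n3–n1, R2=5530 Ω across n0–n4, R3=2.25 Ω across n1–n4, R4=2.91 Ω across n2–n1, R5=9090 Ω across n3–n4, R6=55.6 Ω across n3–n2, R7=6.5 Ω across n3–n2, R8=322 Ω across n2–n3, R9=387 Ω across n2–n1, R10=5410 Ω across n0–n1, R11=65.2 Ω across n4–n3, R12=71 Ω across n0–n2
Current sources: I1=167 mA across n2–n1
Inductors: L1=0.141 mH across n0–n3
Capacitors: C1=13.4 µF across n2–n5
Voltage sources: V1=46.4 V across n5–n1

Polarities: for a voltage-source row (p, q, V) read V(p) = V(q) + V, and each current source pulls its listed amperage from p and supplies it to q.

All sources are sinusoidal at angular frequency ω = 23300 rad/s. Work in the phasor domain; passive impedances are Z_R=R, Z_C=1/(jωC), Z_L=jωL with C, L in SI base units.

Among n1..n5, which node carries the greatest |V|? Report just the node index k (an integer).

MNA unknowns: 5 node voltages V₁..V_5 plus 1 source current (V1)
R1: Y=0.002976+0.000j on G[3,1]
I1: z[2]−=0.167, z[1]+=0.167
R2: Y=0.0001808+0.000j on G[0,4]
R3: Y=0.4444+0.000j on G[1,4]
R4: Y=0.3436+0.000j on G[2,1]
R5: Y=0.0001100+0.000j on G[3,4]
R6: Y=0.01799+0.000j on G[3,2]
R7: Y=0.1538+0.000j on G[3,2]
L1: Y=0.000-0.3044j on G[0,3]
C1: Y=0.000+0.3122j on G[2,5]
R8: Y=0.003106+0.000j on G[2,3]
R9: Y=0.002584+0.000j on G[2,1]
R10: Y=0.0001848+0.000j on G[0,1]
R11: Y=0.01534+0.000j on G[4,3]
R12: Y=0.01408+0.000j on G[0,2]
V1: row V5−V1=46.4, i_V1 at 5,1
solve → V1=-17.70-21.18j, V2=1.777+1.984j, V3=0.06677-0.06134j, V4=-17.09-20.47j, V5=28.70-21.18j
aux → i_V1=-7.233-8.407j

5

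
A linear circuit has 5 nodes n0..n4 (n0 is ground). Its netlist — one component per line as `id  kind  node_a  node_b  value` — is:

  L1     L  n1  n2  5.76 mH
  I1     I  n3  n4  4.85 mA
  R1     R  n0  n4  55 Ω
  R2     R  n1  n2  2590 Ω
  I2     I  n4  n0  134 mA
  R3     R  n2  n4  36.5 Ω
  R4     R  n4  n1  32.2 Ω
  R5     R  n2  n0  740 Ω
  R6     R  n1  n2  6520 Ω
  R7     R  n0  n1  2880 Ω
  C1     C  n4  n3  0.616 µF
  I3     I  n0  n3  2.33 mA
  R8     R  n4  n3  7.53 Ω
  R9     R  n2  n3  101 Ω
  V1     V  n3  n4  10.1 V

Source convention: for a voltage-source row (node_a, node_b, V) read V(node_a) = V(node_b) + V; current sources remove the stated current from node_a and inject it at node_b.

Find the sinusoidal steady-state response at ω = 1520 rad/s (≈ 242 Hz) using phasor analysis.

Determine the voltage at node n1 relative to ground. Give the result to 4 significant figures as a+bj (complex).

MNA unknowns: 4 node voltages V₁..V_4 plus 1 source current (V1)
L1: Y=0.000-0.1142j on G[1,2]
I1: z[3]−=0.00485, z[4]+=0.00485
R1: Y=0.01818+0.000j on G[0,4]
R2: Y=0.0003861+0.000j on G[1,2]
I2: z[4]−=0.134, z[0]+=0.134
R3: Y=0.02740+0.000j on G[2,4]
R4: Y=0.03106+0.000j on G[4,1]
R5: Y=0.001351+0.000j on G[2,0]
R6: Y=0.0001534+0.000j on G[1,2]
R7: Y=0.0003472+0.000j on G[0,1]
C1: Y=0.000+0.0009363j on G[4,3]
I3: z[0]−=0.00233, z[3]+=0.00233
R8: Y=0.1328+0.000j on G[4,3]
R9: Y=0.009901+0.000j on G[2,3]
V1: row V3−V4=10.1, i_V1 at 3,4
solve → V1=-5.204-0.2329j, V2=-5.140+0.1742j, V3=3.340-0.008498j, V4=-6.760-0.008498j
aux → i_V1=-1.428-0.007648j

-5.204-0.2329j V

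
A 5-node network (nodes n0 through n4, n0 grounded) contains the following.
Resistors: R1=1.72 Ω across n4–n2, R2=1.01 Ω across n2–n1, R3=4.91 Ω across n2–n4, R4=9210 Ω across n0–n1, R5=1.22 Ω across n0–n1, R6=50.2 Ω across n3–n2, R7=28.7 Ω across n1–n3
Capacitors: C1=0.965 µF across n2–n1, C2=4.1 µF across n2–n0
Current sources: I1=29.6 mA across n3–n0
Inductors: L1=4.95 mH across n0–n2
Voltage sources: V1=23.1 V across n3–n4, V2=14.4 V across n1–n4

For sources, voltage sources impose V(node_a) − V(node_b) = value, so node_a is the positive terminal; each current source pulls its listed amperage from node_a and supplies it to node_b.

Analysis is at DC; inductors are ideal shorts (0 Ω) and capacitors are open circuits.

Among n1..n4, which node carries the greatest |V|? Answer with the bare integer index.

3

MNA unknowns: 4 node voltages V₁..V_4 plus 3 source currents (L1, V1, V2)
R1: Y=0.5814 on G[4,2]
C1: Y=0.000 on G[2,1]
R2: Y=0.9901 on G[2,1]
I1: z[3]−=0.0296, z[0]+=0.0296
C2: Y=0.000 on G[2,0]
L1: row V0−V2=0, i_L1 at 0,2
R3: Y=0.2037 on G[2,4]
R4: Y=0.0001086 on G[0,1]
R5: Y=0.8197 on G[0,1]
R6: Y=0.01992 on G[3,2]
R7: Y=0.03484 on G[1,3]
V1: row V3−V4=23.1, i_V1 at 3,4
V2: row V1−V4=14.4, i_V2 at 1,4
solve → V1=4.246, V2=0.000, V3=12.95, V4=-10.15
aux → i_L1=3.510, i_V1=-0.5906, i_V2=-7.381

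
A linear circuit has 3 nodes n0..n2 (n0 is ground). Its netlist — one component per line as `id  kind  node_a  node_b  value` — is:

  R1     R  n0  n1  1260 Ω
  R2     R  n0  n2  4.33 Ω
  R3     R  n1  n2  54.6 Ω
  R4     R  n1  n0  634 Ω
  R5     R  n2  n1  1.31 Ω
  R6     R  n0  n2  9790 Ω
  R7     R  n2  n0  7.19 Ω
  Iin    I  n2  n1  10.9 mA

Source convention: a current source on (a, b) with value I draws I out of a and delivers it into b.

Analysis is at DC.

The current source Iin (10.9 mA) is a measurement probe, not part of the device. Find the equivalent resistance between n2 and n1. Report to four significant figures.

R_eq = 1.275 Ω

Element admittances at DC:
  Y(R1) = 0.0007937 S between n0,n1
  Y(R2) = 0.2309 S between n0,n2
  Y(R3) = 0.01832 S between n1,n2
  Y(R4) = 0.001577 S between n1,n0
  Y(R5) = 0.7634 S between n2,n1
  Y(R6) = 0.0001021 S between n0,n2
  Y(R7) = 0.1391 S between n2,n0
  Iin: injects 0.0109 A into n1 (from n2)
Assemble and solve the 2×2 MNA system:
  V(n1)=0.01381  V(n2)=-8.849e-05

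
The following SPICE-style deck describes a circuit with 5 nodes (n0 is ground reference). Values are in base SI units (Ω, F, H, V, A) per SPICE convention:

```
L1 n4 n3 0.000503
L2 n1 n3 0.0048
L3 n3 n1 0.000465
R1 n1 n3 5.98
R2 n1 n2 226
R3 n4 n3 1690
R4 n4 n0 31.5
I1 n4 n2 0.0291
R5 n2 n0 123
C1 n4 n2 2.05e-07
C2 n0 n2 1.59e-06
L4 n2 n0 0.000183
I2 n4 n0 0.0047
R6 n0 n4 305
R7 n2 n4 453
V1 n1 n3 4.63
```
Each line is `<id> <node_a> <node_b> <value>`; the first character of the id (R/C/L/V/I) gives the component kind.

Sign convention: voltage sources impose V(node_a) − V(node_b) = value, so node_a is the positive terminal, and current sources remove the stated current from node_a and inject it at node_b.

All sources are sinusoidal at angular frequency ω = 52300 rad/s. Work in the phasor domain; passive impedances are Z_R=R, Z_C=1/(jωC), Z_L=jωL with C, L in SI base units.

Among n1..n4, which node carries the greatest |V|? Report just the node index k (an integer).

1

Element admittances at ω=52300 rad/s:
  Y(L1) = 0.000-0.03801j S between n4,n3
  Y(L2) = 0.000-0.003983j S between n1,n3
  Y(L3) = 0.000-0.04112j S between n3,n1
  Y(R1) = 0.1672+0.000j S between n1,n3
  Y(R2) = 0.004425+0.000j S between n1,n2
  Y(R3) = 0.0005917+0.000j S between n4,n3
  Y(R4) = 0.03175+0.000j S between n4,n0
  I1: injects 0.0291 A into n2 (from n4)
  Y(R5) = 0.008130+0.000j S between n2,n0
  Y(C1) = 0.000+0.01072j S between n4,n2
  Y(C2) = 0.000+0.08316j S between n0,n2
  Y(L4) = 0.000-0.1045j S between n2,n0
  I2: injects 0.0047 A into n0 (from n4)
  Y(R6) = 0.003279+0.000j S between n0,n4
  Y(R7) = 0.002208+0.000j S between n2,n4
  V1: constraint V(n1)−V(n3) = 4.63
Assemble and solve the 5×5 MNA system:
  V(n1)=3.590+0.6312j  V(n2)=1.702+0.8007j  V(n3)=-1.040+0.6312j  V(n4)=-1.017+0.8506j
  i(V1)=-0.7826+0.2096j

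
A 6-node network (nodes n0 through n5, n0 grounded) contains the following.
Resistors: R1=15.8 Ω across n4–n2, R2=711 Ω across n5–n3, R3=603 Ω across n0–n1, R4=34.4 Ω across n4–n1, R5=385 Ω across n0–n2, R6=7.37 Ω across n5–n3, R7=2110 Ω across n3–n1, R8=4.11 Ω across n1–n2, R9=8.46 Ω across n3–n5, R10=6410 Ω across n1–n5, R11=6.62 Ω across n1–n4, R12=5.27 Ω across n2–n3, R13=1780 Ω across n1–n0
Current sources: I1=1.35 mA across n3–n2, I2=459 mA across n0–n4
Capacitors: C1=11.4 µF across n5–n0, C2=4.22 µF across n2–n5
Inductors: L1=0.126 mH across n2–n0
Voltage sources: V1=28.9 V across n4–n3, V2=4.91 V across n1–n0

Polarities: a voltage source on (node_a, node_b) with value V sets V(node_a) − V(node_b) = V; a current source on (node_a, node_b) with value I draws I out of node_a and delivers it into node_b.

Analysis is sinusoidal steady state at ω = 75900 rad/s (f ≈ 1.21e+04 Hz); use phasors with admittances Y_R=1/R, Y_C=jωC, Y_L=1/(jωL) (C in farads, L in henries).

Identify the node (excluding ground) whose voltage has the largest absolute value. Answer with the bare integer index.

4

Element admittances at ω=75900 rad/s:
  Y(R1) = 0.06329+0.000j S between n4,n2
  Y(R2) = 0.001406+0.000j S between n5,n3
  I1: injects 0.00135 A into n2 (from n3)
  Y(C1) = 0.000+0.8653j S between n5,n0
  I2: injects 0.459 A into n4 (from n0)
  Y(R3) = 0.001658+0.000j S between n0,n1
  Y(R4) = 0.02907+0.000j S between n4,n1
  Y(R5) = 0.002597+0.000j S between n0,n2
  Y(C2) = 0.000+0.3203j S between n2,n5
  Y(L1) = 0.000-0.1046j S between n2,n0
  Y(R6) = 0.1357+0.000j S between n5,n3
  Y(R7) = 0.0004739+0.000j S between n3,n1
  Y(R8) = 0.2433+0.000j S between n1,n2
  Y(R9) = 0.1182+0.000j S between n3,n5
  Y(R10) = 0.0001560+0.000j S between n1,n5
  Y(R11) = 0.1511+0.000j S between n1,n4
  Y(R12) = 0.1898+0.000j S between n2,n3
  Y(R13) = 0.0005618+0.000j S between n1,n0
  V1: constraint V(n4)−V(n3) = 28.9
  V2: constraint V(n1)−V(n0) = 4.91
Assemble and solve the 7×7 MNA system:
  V(n1)=4.910+0.000j  V(n2)=0.9307-0.09366j  V(n3)=-7.912+0.5886j  V(n4)=20.99+0.5886j  V(n5)=0.01593+1.681j
  i(V1)=-3.707-0.1492j  i(V2)=1.910+0.08377j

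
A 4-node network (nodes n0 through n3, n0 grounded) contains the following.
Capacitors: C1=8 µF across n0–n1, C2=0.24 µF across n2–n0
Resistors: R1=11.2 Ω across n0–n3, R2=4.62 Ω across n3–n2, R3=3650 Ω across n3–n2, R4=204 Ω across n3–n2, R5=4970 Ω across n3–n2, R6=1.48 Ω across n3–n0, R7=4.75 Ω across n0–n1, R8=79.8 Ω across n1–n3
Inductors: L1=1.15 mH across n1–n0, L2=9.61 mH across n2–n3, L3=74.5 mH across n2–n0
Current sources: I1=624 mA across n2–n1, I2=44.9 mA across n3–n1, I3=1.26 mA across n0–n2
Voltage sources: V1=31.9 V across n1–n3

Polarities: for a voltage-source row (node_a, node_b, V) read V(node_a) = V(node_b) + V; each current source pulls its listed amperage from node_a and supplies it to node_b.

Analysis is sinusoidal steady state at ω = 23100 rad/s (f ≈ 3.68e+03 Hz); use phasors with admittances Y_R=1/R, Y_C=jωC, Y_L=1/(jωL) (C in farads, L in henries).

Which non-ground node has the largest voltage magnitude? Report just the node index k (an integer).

1

Apply KCL at each of the 3 non-ground nodes and solve the resulting linear system.
Node n1: branches {C1, L1, I1, I2, R7, R8, V1} → V_1 = 24.45-3.636j
Node n2: branches {R2, R3, I1, L2, R4, L3, R5, C2, I3} → V_2 = -10.34-3.463j
Node n3: branches {R1, R2, R3, L2, R4, R5, I2, R6, R8, V1} → V_3 = -7.449-3.636j
Source currents: i(V1)=-5.413-2.833j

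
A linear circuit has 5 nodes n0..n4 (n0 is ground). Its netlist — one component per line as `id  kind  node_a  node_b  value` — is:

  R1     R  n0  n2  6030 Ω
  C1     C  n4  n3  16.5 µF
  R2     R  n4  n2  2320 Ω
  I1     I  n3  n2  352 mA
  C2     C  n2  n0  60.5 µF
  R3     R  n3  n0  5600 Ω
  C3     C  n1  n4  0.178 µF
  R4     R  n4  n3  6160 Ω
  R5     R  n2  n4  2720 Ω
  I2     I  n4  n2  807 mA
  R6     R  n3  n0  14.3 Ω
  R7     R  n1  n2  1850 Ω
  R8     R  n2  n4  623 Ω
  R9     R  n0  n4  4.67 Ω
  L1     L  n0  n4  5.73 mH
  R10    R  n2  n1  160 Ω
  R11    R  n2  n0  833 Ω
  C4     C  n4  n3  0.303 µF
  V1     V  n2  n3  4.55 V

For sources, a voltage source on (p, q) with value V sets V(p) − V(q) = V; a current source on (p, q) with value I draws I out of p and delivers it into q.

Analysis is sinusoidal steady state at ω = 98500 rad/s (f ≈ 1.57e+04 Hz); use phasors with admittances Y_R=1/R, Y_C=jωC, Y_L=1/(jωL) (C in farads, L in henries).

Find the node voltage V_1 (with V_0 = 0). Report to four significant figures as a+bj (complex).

MNA unknowns: 4 node voltages V₁..V_4 plus 1 source current (V1)
R1: Y=0.0001658+0.000j on G[0,2]
C1: Y=0.000+1.625j on G[4,3]
R2: Y=0.0004310+0.000j on G[4,2]
I1: z[3]−=0.352, z[2]+=0.352
C2: Y=0.000+5.959j on G[2,0]
R3: Y=0.0001786+0.000j on G[3,0]
C3: Y=0.000+0.01753j on G[1,4]
R4: Y=0.0001623+0.000j on G[4,3]
R5: Y=0.0003676+0.000j on G[2,4]
I2: z[4]−=0.807, z[2]+=0.807
R6: Y=0.06993+0.000j on G[3,0]
R7: Y=0.0005405+0.000j on G[1,2]
R8: Y=0.001605+0.000j on G[2,4]
R9: Y=0.2141+0.000j on G[0,4]
L1: Y=0.000-0.001772j on G[0,4]
R10: Y=0.006250+0.000j on G[2,1]
R11: Y=0.001200+0.000j on G[2,0]
C4: Y=0.000+0.02985j on G[4,3]
V1: row V2−V3=4.55, i_V1 at 2,3
solve → V1=-3.865-1.833j, V2=0.01314-0.2149j, V3=-4.537-0.2149j, V4=-4.492-0.3313j
aux → i_V1=-0.1587-0.08931j

-3.865-1.833j V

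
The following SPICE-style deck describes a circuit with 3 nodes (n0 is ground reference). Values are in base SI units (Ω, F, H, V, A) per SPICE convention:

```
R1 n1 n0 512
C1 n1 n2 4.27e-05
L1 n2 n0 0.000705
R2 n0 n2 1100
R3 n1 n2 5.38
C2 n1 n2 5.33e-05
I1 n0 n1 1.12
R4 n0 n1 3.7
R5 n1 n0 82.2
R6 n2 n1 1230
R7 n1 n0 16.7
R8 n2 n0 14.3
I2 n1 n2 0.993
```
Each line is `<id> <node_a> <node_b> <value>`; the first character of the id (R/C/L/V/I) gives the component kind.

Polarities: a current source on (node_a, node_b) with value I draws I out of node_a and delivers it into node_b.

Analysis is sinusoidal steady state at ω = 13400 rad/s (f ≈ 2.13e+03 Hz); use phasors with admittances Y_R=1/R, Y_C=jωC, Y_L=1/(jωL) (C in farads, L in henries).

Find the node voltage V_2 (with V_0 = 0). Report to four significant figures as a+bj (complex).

2.876+0.2798j V

MNA unknowns: 2 node voltages V₁..V_2
R1: Y=0.001953+0.000j on G[1,0]
C1: Y=0.000+0.5722j on G[1,2]
L1: Y=0.000-0.1059j on G[2,0]
R2: Y=0.0009091+0.000j on G[0,2]
R3: Y=0.1859+0.000j on G[1,2]
C2: Y=0.000+0.7142j on G[1,2]
I1: z[0]−=1.12, z[1]+=1.12
R4: Y=0.2703+0.000j on G[0,1]
R5: Y=0.01217+0.000j on G[1,0]
R6: Y=0.0008130+0.000j on G[2,1]
R7: Y=0.05988+0.000j on G[1,0]
R8: Y=0.06993+0.000j on G[2,0]
I2: z[1]−=0.993, z[2]+=0.993
solve → V1=2.575+0.8267j, V2=2.876+0.2798j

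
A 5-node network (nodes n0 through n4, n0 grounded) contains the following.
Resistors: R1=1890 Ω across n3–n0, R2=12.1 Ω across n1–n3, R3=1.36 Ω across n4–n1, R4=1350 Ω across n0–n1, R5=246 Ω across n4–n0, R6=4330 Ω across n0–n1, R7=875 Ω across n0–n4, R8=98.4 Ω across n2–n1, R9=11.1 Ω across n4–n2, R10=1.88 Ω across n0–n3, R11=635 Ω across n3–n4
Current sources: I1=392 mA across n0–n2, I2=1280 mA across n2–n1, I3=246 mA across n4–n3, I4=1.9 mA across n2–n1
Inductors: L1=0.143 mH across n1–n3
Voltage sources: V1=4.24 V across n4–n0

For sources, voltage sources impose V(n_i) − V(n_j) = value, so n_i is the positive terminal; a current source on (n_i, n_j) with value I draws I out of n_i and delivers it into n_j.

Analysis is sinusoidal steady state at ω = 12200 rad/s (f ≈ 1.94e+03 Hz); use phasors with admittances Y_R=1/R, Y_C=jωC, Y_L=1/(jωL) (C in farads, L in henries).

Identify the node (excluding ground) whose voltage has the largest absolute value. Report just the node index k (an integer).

2

Apply KCL at each of the 4 non-ground nodes and solve the resulting linear system.
Node n1: branches {R2, R3, R4, R6, I2, L1, R8, I4} → V_1 = 4.163+0.8250j
Node n2: branches {I1, I2, R8, R9, I4} → V_2 = -4.644+0.08363j
Node n3: branches {R1, R2, L1, I3, R10, R11} → V_3 = 2.805-1.152j
Node n4: branches {R3, R5, R7, R9, I3, R11, V1} → V_4 = 4.240+0.000j
Source currents: i(V1)=-1.128+0.6123j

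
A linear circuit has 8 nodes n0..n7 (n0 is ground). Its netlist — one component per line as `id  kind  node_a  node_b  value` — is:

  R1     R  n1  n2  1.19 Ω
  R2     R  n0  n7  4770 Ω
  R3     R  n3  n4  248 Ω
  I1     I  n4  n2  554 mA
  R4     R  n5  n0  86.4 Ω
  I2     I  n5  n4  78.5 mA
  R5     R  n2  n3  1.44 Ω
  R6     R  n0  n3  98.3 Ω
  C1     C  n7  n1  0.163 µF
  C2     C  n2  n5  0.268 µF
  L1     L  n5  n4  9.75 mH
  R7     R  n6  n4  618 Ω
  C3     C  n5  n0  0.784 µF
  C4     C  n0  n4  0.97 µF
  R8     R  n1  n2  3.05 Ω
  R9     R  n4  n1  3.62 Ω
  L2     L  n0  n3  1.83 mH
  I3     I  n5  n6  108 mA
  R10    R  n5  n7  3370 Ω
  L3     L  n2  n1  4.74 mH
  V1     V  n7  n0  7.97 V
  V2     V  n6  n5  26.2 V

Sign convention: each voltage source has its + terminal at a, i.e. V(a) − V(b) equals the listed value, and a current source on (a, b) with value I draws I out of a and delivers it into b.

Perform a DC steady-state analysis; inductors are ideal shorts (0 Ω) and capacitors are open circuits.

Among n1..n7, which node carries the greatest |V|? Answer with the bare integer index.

MNA unknowns: 7 node voltages V₁..V_7 plus 5 source currents (L1, L2, L3, V1, V2)
R1: Y=0.8403 on G[1,2]
R2: Y=0.0002096 on G[0,7]
R3: Y=0.004032 on G[3,4]
I1: z[4]−=0.554, z[2]+=0.554
R4: Y=0.01157 on G[5,0]
I2: z[5]−=0.0785, z[4]+=0.0785
R5: Y=0.6944 on G[2,3]
R6: Y=0.01017 on G[0,3]
C1: Y=0.000 on G[7,1]
C2: Y=0.000 on G[2,5]
L1: row V5−V4=0, i_L1 at 5,4
R7: Y=0.001618 on G[6,4]
C3: Y=0.000 on G[5,0]
C4: Y=0.000 on G[0,4]
R8: Y=0.3279 on G[1,2]
R9: Y=0.2762 on G[4,1]
L2: row V0−V3=0, i_L2 at 0,3
I3: z[5]−=0.108, z[6]+=0.108
R10: Y=0.0002967 on G[5,7]
L3: row V2−V1=0, i_L3 at 2,1
V1: row V7−V0=7.97, i_V1 at 7,0
V2: row V6−V5=26.2, i_V2 at 6,5
solve → V1=0.04566, V2=0.04566, V3=0.000, V4=-1.845, V5=-1.845, V6=24.35, V7=7.970
aux → i_L1=-0.09663, i_L2=-0.02427, i_L3=0.5223, i_V1=-0.004583, i_V2=0.06561

6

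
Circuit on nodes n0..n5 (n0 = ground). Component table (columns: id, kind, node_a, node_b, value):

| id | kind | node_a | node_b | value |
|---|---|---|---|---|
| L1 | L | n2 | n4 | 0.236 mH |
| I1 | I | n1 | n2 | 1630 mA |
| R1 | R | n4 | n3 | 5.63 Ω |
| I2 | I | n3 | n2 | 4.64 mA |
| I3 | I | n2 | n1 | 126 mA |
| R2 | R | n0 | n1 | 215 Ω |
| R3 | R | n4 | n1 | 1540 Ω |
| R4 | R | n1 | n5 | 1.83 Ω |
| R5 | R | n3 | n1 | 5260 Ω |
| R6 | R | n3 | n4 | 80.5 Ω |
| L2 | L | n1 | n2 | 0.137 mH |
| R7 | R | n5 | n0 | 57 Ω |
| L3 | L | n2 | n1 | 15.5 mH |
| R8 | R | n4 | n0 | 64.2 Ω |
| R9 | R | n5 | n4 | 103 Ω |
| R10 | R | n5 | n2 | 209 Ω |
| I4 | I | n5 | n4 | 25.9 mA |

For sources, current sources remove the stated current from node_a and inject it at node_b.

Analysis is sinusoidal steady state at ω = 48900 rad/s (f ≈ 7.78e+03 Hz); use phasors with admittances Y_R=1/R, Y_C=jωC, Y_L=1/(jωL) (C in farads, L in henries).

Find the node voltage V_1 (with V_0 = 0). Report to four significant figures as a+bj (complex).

Apply KCL at each of the 5 non-ground nodes and solve the resulting linear system.
Node n1: branches {I1, I3, R2, R3, R4, R5, L2, L3} → V_1 = -1.460-3.934j
Node n2: branches {L1, I1, I2, I3, L2, L3, R10} → V_2 = -0.007600+5.736j
Node n3: branches {R1, I2, R5, R6} → V_3 = 1.974+5.199j
Node n4: branches {L1, R1, R3, R6, R8, R9, I4} → V_4 = 2.002+5.208j
Node n5: branches {R4, R7, R9, R10, I4} → V_5 = -1.390-3.581j

-1.460-3.934j V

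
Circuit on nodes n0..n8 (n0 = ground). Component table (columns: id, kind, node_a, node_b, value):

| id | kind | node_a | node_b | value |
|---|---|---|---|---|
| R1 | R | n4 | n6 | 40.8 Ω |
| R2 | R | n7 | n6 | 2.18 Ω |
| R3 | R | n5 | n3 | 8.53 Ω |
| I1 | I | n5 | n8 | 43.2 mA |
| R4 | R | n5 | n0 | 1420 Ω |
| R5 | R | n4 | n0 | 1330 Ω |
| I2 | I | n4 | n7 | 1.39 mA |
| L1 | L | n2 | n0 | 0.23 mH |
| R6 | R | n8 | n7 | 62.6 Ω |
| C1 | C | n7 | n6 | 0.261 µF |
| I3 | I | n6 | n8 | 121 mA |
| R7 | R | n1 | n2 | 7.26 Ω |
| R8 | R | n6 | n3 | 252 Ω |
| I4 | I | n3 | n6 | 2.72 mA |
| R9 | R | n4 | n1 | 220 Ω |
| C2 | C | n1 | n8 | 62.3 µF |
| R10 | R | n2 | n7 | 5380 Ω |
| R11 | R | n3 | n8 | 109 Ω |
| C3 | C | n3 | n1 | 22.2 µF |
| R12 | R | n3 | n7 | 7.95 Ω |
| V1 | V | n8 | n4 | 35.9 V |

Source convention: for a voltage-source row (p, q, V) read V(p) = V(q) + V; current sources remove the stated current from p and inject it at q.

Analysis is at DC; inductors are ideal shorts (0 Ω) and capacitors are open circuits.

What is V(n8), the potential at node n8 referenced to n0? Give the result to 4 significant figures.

MNA unknowns: 8 node voltages V₁..V_8 plus 2 source currents (L1, V1)
R1: Y=0.02451 on G[4,6]
R2: Y=0.4587 on G[7,6]
R3: Y=0.1172 on G[5,3]
I1: z[5]−=0.0432, z[8]+=0.0432
R4: Y=0.0007042 on G[5,0]
R5: Y=0.0007519 on G[4,0]
I2: z[4]−=0.00139, z[7]+=0.00139
L1: row V2−V0=0, i_L1 at 2,0
R6: Y=0.01597 on G[8,7]
C1: Y=0.000 on G[7,6]
I3: z[6]−=0.121, z[8]+=0.121
R7: Y=0.1377 on G[1,2]
R8: Y=0.003968 on G[6,3]
I4: z[3]−=0.00272, z[6]+=0.00272
R9: Y=0.004545 on G[4,1]
C2: Y=0.000 on G[1,8]
R10: Y=0.0001859 on G[2,7]
R11: Y=0.009174 on G[3,8]
C3: Y=0.000 on G[3,1]
R12: Y=0.1258 on G[3,7]
V1: row V8−V4=35.9, i_V1 at 8,4
solve → V1=-0.07238, V2=0.000, V3=13.67, V4=-2.266, V5=13.22, V6=11.72, V7=12.71, V8=33.63
aux → i_L1=-0.007607, i_V1=-0.3532

33.63 V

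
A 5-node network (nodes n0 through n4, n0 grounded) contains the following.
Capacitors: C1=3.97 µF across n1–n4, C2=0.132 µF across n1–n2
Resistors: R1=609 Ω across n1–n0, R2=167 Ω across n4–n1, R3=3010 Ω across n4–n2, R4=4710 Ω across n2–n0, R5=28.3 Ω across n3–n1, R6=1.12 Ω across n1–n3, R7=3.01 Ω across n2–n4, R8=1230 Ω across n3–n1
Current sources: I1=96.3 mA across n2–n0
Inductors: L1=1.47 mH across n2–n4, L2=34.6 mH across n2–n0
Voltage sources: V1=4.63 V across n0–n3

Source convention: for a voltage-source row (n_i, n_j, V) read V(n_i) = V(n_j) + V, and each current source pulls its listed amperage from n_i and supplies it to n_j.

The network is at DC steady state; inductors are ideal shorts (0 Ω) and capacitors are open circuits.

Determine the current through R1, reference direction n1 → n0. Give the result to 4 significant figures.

Element admittances at DC:
  Y(C1) = 0.000 S between n1,n4
  Y(R1) = 0.001642 S between n1,n0
  Y(R2) = 0.005988 S between n4,n1
  Y(R3) = 0.0003322 S between n4,n2
  Y(R4) = 0.0002123 S between n2,n0
  Y(R5) = 0.03534 S between n3,n1
  Y(R6) = 0.8929 S between n1,n3
  I1: injects 0.0963 A into n0 (from n2)
  Y(R7) = 0.3322 S between n2,n4
  Y(R8) = 0.0008130 S between n3,n1
  Y(C2) = 0.000 S between n1,n2
  L1: short n2↔n4 (DC inductor)
  L2: short n2↔n0 (DC inductor)
  V1: constraint V(n0)−V(n3) = 4.63
Assemble and solve the 7×7 MNA system:
  V(n1)=-4.592  V(n2)=0.000  V(n3)=-4.630  V(n4)=0.000
  i(L1)=0.02750  i(L2)=-0.1238  i(V1)=-0.03504

-0.007541 A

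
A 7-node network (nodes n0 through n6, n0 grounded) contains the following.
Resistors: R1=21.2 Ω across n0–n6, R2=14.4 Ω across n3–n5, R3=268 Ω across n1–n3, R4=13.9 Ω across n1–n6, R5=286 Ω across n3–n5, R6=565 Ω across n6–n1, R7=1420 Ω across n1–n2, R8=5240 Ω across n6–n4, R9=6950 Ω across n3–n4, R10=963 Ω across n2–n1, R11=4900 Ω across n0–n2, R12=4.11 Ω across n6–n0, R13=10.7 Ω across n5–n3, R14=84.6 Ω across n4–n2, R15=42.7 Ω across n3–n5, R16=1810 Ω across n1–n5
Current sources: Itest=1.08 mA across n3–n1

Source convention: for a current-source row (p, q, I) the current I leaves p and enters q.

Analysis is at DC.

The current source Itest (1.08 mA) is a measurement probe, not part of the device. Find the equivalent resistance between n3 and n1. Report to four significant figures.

MNA unknowns: 6 node voltages V₁..V_6
R1: Y=0.04717 on G[0,6]
R2: Y=0.06944 on G[3,5]
R3: Y=0.003731 on G[1,3]
R4: Y=0.07194 on G[1,6]
R5: Y=0.003497 on G[3,5]
R6: Y=0.001770 on G[6,1]
R7: Y=0.0007042 on G[1,2]
R8: Y=0.0001908 on G[6,4]
R9: Y=0.0001439 on G[3,4]
R10: Y=0.001038 on G[2,1]
R11: Y=0.0002041 on G[0,2]
R12: Y=0.2433 on G[6,0]
R13: Y=0.09346 on G[5,3]
R14: Y=0.01182 on G[4,2]
R15: Y=0.02342 on G[3,5]
R16: Y=0.0005525 on G[1,5]
Itest: z[3]−=0.00108, z[1]+=0.00108
solve → V1=9.723e-05, V2=-0.01498, V3=-0.2445, V4=-0.01746, V5=-0.2438, V6=1.052e-05

R_eq = 226.5 Ω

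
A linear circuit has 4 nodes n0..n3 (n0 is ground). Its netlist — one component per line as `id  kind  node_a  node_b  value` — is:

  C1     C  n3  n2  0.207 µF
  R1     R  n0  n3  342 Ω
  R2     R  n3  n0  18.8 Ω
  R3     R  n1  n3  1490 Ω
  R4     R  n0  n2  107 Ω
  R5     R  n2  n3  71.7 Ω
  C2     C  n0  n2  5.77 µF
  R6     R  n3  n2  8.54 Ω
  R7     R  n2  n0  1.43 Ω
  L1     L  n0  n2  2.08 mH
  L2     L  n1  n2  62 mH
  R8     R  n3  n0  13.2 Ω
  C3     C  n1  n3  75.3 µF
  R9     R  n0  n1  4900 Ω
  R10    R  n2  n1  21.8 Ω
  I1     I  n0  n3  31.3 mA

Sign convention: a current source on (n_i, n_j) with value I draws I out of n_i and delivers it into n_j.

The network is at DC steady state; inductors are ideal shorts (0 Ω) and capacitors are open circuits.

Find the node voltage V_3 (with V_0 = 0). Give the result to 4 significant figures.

Apply KCL at each of the 3 non-ground nodes and solve the resulting linear system.
Node n1: branches {R3, L2, C3, R9, R10} → V_1 = 0.000
Node n2: branches {C1, R4, R5, C2, R6, R7, L1, L2, R10} → V_2 = 0.000
Node n3: branches {C1, R1, R2, R3, R5, R6, R8, C3, I1} → V_3 = 0.1187
Source currents: i(L1)=-0.01564, i(L2)=7.970e-05

0.1187 V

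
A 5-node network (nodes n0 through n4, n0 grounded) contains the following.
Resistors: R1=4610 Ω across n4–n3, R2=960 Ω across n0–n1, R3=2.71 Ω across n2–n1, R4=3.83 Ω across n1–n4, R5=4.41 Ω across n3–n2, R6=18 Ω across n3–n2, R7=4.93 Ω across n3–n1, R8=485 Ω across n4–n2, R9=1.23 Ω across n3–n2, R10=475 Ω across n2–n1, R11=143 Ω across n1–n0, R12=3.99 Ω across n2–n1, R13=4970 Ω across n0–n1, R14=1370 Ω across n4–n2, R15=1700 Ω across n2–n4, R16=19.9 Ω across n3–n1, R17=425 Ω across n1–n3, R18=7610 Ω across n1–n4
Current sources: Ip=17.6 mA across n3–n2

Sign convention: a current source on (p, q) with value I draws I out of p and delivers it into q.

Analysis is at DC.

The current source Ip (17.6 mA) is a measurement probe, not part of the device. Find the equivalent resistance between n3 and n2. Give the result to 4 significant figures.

R_eq = 0.7832 Ω

Element admittances at DC:
  Y(R1) = 0.0002169 S between n4,n3
  Y(R2) = 0.001042 S between n0,n1
  Y(R3) = 0.3690 S between n2,n1
  Y(R4) = 0.2611 S between n1,n4
  Y(R5) = 0.2268 S between n3,n2
  Y(R6) = 0.05556 S between n3,n2
  Y(R7) = 0.2028 S between n3,n1
  Y(R8) = 0.002062 S between n4,n2
  Y(R9) = 0.8130 S between n3,n2
  Y(R10) = 0.002105 S between n2,n1
  Y(R11) = 0.006993 S between n1,n0
  Y(R12) = 0.2506 S between n2,n1
  Y(R13) = 0.0002012 S between n0,n1
  Y(R14) = 0.0007299 S between n4,n2
  Y(R15) = 0.0005882 S between n2,n4
  Y(R16) = 0.05025 S between n3,n1
  Y(R17) = 0.002353 S between n1,n3
  Y(R18) = 0.0001314 S between n1,n4
  Ip: injects 0.0176 A into n2 (from n3)
Assemble and solve the 4×4 MNA system:
  V(n1)=0.000  V(n2)=0.004001  V(n3)=-0.009783  V(n4)=4.306e-05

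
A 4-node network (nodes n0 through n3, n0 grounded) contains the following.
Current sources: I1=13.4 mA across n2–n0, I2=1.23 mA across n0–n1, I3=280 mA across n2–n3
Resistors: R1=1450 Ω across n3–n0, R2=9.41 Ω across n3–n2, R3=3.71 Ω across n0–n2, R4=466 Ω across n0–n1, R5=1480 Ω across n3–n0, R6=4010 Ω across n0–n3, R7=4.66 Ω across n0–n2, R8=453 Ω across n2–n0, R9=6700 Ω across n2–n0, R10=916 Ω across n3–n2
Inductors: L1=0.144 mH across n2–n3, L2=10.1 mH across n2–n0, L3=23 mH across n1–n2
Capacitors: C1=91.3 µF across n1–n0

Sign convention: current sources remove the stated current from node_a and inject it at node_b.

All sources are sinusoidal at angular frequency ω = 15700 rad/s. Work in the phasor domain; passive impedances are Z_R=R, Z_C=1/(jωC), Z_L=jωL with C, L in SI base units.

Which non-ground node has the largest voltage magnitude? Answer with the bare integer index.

3

MNA unknowns: 3 node voltages V₁..V_3
I1: z[2]−=0.0134, z[0]+=0.0134
R1: Y=0.0006897+0.000j on G[3,0]
R2: Y=0.1063+0.000j on G[3,2]
R3: Y=0.2695+0.000j on G[0,2]
R4: Y=0.002146+0.000j on G[0,1]
L1: Y=0.000-0.4423j on G[2,3]
R5: Y=0.0006757+0.000j on G[3,0]
R6: Y=0.0002494+0.000j on G[0,3]
R7: Y=0.2146+0.000j on G[0,2]
R8: Y=0.002208+0.000j on G[2,0]
I2: z[0]−=0.00123, z[1]+=0.00123
R9: Y=0.0001493+0.000j on G[2,0]
R10: Y=0.001092+0.000j on G[3,2]
L2: Y=0.000-0.006306j on G[2,0]
L3: Y=0.000-0.002769j on G[1,2]
C1: Y=0.000+1.433j on G[1,0]
I3: z[2]−=0.28, z[3]+=0.28
solve → V1=5.528e-05-0.0008548j, V2=-0.02790-0.002494j, V3=0.1192+0.5944j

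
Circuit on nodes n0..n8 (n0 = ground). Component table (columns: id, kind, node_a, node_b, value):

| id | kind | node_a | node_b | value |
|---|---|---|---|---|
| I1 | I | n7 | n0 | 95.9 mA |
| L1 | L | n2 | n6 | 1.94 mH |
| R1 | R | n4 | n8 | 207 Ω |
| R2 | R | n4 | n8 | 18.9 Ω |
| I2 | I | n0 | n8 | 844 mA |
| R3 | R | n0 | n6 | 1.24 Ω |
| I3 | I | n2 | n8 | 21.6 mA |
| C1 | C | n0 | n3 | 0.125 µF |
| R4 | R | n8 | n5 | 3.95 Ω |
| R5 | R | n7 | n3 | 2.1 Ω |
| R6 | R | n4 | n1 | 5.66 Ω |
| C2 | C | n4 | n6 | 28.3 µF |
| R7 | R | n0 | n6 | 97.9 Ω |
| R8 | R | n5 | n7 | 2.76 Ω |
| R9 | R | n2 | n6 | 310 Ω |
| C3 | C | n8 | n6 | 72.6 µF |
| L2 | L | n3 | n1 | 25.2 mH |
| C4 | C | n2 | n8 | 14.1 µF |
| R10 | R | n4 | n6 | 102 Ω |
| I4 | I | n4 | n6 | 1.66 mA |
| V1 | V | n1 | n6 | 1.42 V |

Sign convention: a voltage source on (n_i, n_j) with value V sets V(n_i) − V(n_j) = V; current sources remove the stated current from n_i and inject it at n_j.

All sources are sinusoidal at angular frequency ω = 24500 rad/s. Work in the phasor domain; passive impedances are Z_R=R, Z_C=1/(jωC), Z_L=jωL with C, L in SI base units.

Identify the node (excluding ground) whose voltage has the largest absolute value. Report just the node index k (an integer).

Element admittances at ω=24500 rad/s:
  I1: injects 0.0959 A into n0 (from n7)
  Y(L1) = 0.000-0.02104j S between n2,n6
  Y(R1) = 0.004831+0.000j S between n4,n8
  Y(R2) = 0.05291+0.000j S between n4,n8
  I2: injects 0.844 A into n8 (from n0)
  Y(R3) = 0.8065+0.000j S between n0,n6
  I3: injects 0.0216 A into n8 (from n2)
  Y(C1) = 0.000+0.003062j S between n0,n3
  Y(R4) = 0.2532+0.000j S between n8,n5
  Y(R5) = 0.4762+0.000j S between n7,n3
  Y(R6) = 0.1767+0.000j S between n4,n1
  Y(C2) = 0.000+0.6934j S between n4,n6
  Y(R7) = 0.01021+0.000j S between n0,n6
  Y(R8) = 0.3623+0.000j S between n5,n7
  Y(R9) = 0.003226+0.000j S between n2,n6
  Y(C3) = 0.000+1.779j S between n8,n6
  Y(L2) = 0.000-0.001620j S between n3,n1
  Y(C4) = 0.000+0.3455j S between n2,n8
  Y(R10) = 0.009804+0.000j S between n4,n6
  I4: injects 0.00166 A into n6 (from n4)
  V1: constraint V(n1)−V(n6) = 1.42
Assemble and solve the 9×9 MNA system:
  V(n1)=2.334-0.0009991j  V(n2)=0.9198-0.3895j  V(n3)=0.2664-0.4651j  V(n4)=0.9953-0.3320j  V(n5)=0.5344-0.4448j  V(n6)=0.9143-0.0009991j  V(n7)=0.2679-0.4563j  V(n8)=0.9159-0.4284j
  i(V1)=-0.2373-0.05514j

1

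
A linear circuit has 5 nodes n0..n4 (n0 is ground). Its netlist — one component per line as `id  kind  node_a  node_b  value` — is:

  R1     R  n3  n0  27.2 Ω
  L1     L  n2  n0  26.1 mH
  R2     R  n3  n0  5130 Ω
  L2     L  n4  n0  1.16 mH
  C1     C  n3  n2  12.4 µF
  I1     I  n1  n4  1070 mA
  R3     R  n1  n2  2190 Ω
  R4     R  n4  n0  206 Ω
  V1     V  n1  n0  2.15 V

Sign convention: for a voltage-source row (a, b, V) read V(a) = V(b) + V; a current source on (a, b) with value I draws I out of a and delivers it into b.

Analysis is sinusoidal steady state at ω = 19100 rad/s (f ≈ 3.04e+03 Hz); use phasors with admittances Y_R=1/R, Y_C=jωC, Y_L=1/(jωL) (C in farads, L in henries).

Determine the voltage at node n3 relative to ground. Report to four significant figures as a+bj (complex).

MNA unknowns: 4 node voltages V₁..V_4 plus 1 source current (V1)
R1: Y=0.03676+0.000j on G[3,0]
L1: Y=0.000-0.002006j on G[2,0]
R2: Y=0.0001949+0.000j on G[3,0]
L2: Y=0.000-0.04513j on G[4,0]
C1: Y=0.000+0.2368j on G[3,2]
I1: z[1]−=1.07, z[4]+=1.07
R3: Y=0.0004566+0.000j on G[1,2]
R4: Y=0.004854+0.000j on G[4,0]
V1: row V1−V0=2.15, i_V1 at 1,0
solve → V1=2.150+0.000j, V2=0.02661-0.002639j, V3=0.02638+0.001477j, V4=2.521+23.44j
aux → i_V1=-1.071-1.205e-06j

0.02638+0.001477j V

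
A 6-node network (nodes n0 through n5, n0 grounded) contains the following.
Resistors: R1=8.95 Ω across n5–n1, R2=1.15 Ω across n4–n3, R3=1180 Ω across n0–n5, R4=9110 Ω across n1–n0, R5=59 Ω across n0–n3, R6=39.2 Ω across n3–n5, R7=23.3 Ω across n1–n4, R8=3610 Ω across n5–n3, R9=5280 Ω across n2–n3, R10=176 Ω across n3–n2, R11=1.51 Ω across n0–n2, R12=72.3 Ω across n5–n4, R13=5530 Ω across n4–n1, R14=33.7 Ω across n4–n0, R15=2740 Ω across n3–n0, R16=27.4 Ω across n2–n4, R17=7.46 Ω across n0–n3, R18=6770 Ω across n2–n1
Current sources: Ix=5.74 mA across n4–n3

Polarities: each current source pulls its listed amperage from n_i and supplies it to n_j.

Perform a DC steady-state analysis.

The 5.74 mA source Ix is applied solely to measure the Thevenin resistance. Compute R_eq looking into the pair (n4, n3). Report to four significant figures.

R_eq = 1.073 Ω

Apply KCL at each of the 5 non-ground nodes and solve the resulting linear system.
Node n1: branches {R1, R4, R7, R13, R18} → V_1 = -0.002716
Node n2: branches {R9, R10, R11, R16, R18} → V_2 = -0.0002116
Node n3: branches {R2, R5, R6, R8, R9, R10, R15, R17, Ix} → V_3 = 0.001795
Node n4: branches {R2, R7, R12, R13, R14, R16, Ix} → V_4 = -0.004365
Node n5: branches {R1, R3, R6, R8, R12} → V_5 = -0.002087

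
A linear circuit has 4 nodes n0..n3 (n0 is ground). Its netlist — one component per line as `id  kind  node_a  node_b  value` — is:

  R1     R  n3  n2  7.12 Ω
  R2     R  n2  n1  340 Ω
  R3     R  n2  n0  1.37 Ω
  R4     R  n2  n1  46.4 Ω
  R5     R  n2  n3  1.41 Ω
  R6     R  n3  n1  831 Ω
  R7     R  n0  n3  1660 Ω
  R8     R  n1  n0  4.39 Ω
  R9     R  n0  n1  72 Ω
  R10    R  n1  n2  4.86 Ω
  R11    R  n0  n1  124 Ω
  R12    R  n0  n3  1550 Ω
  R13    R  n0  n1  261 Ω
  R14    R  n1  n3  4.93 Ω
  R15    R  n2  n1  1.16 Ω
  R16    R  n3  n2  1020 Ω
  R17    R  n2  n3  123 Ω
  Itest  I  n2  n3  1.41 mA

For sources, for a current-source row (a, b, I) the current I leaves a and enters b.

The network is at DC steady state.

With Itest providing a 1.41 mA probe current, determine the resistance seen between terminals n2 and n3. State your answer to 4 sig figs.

MNA unknowns: 3 node voltages V₁..V_3
R1: Y=0.1404 on G[3,2]
R2: Y=0.002941 on G[2,1]
R3: Y=0.7299 on G[2,0]
R4: Y=0.02155 on G[2,1]
R5: Y=0.7092 on G[2,3]
R6: Y=0.001203 on G[3,1]
R7: Y=0.0006024 on G[0,3]
R8: Y=0.2278 on G[1,0]
R9: Y=0.01389 on G[0,1]
R10: Y=0.2058 on G[1,2]
R11: Y=0.008065 on G[0,1]
R12: Y=0.0006452 on G[0,3]
R13: Y=0.003831 on G[0,1]
R14: Y=0.2028 on G[1,3]
R15: Y=0.8621 on G[2,1]
R16: Y=0.0009804 on G[3,2]
R17: Y=0.008130 on G[2,3]
Itest: z[2]−=0.00141, z[3]+=0.00141
solve → V1=0.0001374, V2=-4.997e-05, V3=0.001311

R_eq = 0.9653 Ω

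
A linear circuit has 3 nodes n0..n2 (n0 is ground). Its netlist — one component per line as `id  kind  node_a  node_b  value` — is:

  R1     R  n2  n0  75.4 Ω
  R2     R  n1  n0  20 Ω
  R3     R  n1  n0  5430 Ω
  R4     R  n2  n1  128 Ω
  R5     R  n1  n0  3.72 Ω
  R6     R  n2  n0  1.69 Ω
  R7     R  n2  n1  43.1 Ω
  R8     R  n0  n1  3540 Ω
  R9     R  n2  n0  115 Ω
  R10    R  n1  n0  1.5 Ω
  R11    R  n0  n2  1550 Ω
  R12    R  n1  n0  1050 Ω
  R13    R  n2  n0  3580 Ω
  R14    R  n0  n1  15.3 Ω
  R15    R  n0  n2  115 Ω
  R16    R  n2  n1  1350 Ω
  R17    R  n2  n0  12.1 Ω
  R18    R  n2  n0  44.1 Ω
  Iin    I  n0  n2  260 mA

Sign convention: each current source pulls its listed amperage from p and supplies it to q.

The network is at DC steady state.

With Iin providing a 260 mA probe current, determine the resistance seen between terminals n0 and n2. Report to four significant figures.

R_eq = 1.317 Ω

Apply KCL at each of the 2 non-ground nodes and solve the resulting linear system.
Node n1: branches {R2, R3, R4, R5, R7, R8, R10, R12, R14, R16} → V_1 = 0.01003
Node n2: branches {R1, R4, R6, R7, R9, R11, R13, R15, R16, R17, R18, Iin} → V_2 = 0.3424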